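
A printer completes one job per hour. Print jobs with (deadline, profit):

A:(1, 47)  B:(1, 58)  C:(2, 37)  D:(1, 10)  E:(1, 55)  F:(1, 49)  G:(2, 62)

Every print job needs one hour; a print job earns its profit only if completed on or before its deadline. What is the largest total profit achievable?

Sort by profit descending; place each in the latest free slot ≤ its deadline.
By profit: G(d2,62), B(d1,58), E(d1,55), F(d1,49), A(d1,47), C(d2,37), D(d1,10)
G→slot 2; B→slot 1; E skipped; F skipped; A skipped; C skipped; D skipped.
Profit = 58 + 62 = 120

120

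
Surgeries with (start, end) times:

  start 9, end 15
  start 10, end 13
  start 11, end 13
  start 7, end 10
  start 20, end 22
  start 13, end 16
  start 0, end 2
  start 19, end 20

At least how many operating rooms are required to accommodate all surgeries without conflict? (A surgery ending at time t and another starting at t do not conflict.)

Count concurrent intervals with a sweep; the peak is the room count.
starts: [0, 7, 9, 10, 11, 13, 19, 20]
ends:   [2, 10, 13, 13, 15, 16, 20, 22]
s0→1 e2→0 s7→1 s9→2 e10→1 s10→2 s11→3  — peak 3.

3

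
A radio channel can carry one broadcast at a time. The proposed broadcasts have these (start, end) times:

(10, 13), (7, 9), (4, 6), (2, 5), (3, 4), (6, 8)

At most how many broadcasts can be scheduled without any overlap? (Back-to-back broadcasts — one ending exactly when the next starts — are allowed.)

Order by finish time; keep every interval that doesn't clash with the previous kept one.
Sorted by end: (3,4)  (2,5)  (4,6)  (6,8)  (7,9)  (10,13)
take (3,4); skip (2,5); take (4,6); take (6,8); skip (7,9); take (10,13).
Selected 4 broadcasts.

4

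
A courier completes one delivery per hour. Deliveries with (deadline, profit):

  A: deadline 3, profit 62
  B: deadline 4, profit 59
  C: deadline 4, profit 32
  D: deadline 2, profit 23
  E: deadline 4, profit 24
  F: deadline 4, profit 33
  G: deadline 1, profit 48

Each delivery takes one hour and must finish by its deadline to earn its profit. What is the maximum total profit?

202

Sort by profit descending; place each in the latest free slot ≤ its deadline.
Profit order: A=62 B=59 G=48 F=33 C=32 E=24 D=23
Assign: A→slot 3, B→slot 4, G→slot 1, F→slot 2, C skipped, E skipped, D skipped.
Slots: [1:G] [2:F] [3:A] [4:B]
Profit = 48 + 33 + 62 + 59 = 202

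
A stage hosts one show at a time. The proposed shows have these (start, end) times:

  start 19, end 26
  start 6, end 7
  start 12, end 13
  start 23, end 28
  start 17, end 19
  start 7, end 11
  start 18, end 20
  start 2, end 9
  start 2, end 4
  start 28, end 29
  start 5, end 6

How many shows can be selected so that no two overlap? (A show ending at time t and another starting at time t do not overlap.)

By end time: (2,4), (5,6), (6,7), (2,9), (7,11), (12,13), (17,19), (18,20), (19,26), (23,28), (28,29).
Pick (2,4); next start ≥ 4 → (5,6); next start ≥ 6 → (6,7); next start ≥ 7 → (7,11); next start ≥ 11 → (12,13); next start ≥ 13 → (17,19); next start ≥ 19 → (19,26); next start ≥ 26 → (28,29).
Selected 8 shows.

8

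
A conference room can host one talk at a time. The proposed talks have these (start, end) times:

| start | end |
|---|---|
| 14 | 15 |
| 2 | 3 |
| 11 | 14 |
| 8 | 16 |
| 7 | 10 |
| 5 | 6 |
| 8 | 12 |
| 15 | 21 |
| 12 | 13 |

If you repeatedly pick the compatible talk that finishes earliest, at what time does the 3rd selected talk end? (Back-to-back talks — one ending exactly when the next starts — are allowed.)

10

Sort by end time and greedily take each interval whose start is ≥ the last chosen end.
Sorted by end: (2,3)  (5,6)  (7,10)  (8,12)  (12,13)  (11,14)  (14,15)  (8,16)  (15,21)
take (2,3); take (5,6); take (7,10); skip (8,12); take (12,13); take (14,15); take (15,21).
Selected: (2,3) (5,6) (7,10) (12,13) (14,15) (15,21)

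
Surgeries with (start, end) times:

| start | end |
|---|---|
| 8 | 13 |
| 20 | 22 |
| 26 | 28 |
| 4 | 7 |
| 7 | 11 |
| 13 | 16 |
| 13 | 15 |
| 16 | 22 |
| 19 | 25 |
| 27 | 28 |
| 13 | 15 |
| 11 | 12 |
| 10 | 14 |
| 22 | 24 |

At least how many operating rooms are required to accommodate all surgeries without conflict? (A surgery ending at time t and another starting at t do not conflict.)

The answer is the maximum number of intervals overlapping at any instant.
Events (time:±→running): 4:+→1 7:-→0 7:+→1 8:+→2 10:+→3 11:-→2 11:+→3 12:-→2 13:-→1 13:+→2 13:+→3 13:+→4 … peak 4.

4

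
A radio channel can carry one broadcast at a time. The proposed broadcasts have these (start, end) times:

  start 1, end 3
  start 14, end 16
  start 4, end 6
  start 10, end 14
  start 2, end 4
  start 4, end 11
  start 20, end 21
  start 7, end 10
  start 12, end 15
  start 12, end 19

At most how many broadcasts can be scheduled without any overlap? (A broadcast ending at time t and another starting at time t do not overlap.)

6

Sorted by end: (1,3)  (2,4)  (4,6)  (7,10)  (4,11)  (10,14)  (12,15)  (14,16)  (12,19)  (20,21)
take (1,3); take (4,6); take (7,10); skip (4,11); take (10,14); skip (12,15); take (14,16); take (20,21).
Selected 6 broadcasts.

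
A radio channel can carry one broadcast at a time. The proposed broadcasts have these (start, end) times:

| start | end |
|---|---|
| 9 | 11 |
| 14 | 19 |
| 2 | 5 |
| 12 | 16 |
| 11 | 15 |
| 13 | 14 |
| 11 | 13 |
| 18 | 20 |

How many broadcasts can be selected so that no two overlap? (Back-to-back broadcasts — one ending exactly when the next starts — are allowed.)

5

Greedy by earliest finish: after sorting by end time, pick each interval compatible with the last pick.
Sorted by end: (2,5)  (9,11)  (11,13)  (13,14)  (11,15)  (12,16)  (14,19)  (18,20)
take (2,5); take (9,11); take (11,13); take (13,14); take (14,19).
Selected 5 broadcasts.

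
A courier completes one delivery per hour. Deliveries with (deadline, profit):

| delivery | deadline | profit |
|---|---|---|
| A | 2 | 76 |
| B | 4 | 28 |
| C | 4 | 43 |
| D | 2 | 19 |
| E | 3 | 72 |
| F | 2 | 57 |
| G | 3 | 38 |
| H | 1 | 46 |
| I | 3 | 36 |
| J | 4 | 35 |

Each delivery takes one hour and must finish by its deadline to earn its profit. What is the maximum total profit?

248

Sort by profit descending; place each in the latest free slot ≤ its deadline.
Profit order: A=76 E=72 F=57 H=46 C=43 G=38 I=36 J=35 B=28 D=19
Assign: A→slot 2, E→slot 3, F→slot 1, H skipped, C→slot 4, G skipped, I skipped, J skipped, B skipped, D skipped.
Slots: [1:F] [2:A] [3:E] [4:C]
Profit = 57 + 76 + 72 + 43 = 248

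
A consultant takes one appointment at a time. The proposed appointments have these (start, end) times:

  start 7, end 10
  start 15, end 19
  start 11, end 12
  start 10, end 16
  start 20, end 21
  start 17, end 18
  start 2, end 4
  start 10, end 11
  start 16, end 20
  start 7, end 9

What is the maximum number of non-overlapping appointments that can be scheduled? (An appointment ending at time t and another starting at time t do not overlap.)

6

Order by finish time; keep every interval that doesn't clash with the previous kept one.
Sorted by end: (2,4)  (7,9)  (7,10)  (10,11)  (11,12)  (10,16)  (17,18)  (15,19)  (16,20)  (20,21)
take (2,4); take (7,9); take (10,11); take (11,12); skip (10,16); take (17,18); take (20,21).
Selected 6 appointments.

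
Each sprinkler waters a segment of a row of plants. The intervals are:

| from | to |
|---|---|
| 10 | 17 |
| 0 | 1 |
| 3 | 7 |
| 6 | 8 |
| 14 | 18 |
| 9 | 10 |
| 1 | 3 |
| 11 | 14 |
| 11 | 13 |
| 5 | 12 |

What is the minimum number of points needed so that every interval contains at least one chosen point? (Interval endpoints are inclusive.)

5

By right end: [0,1]  [1,3]  [3,7]  [6,8]  [9,10]  [5,12]  [11,13]  [11,14]  [10,17]  [14,18]
[0,1] uncovered → point at 1; [3,7] uncovered → point at 7; [9,10] uncovered → point at 10; [11,13] uncovered → point at 13; [14,18] uncovered → point at 18.
Points: 1, 7, 10, 13, 18 (5 total).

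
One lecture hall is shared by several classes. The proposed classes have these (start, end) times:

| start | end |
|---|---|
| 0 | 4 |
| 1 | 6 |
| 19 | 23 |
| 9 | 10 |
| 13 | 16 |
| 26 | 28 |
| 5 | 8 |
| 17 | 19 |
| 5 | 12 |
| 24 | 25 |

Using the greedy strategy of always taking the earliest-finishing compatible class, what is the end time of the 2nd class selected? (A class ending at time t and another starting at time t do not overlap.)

8

Sort by end time and greedily take each interval whose start is ≥ the last chosen end.
Sorted by end: (0,4)  (1,6)  (5,8)  (9,10)  (5,12)  (13,16)  (17,19)  (19,23)  (24,25)  (26,28)
take (0,4); skip (1,6); take (5,8); take (9,10); skip (5,12); take (13,16); take (17,19); take (19,23); take (24,25); take (26,28).
Selected: (0,4) (5,8) (9,10) (13,16) (17,19) (19,23) (24,25) (26,28)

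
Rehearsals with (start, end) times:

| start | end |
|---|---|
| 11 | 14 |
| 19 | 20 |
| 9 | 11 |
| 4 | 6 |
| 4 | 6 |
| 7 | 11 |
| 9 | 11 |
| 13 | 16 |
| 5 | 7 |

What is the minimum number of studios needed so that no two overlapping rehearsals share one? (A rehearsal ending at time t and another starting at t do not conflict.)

3

The answer is the maximum number of intervals overlapping at any instant.
Events (time:±→running): 4:+→1 4:+→2 5:+→3 … peak 3.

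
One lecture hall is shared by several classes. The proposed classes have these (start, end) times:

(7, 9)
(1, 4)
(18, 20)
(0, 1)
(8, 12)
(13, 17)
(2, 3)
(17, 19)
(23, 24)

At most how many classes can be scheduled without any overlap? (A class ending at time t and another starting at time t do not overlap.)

Sorted by end: (0,1)  (2,3)  (1,4)  (7,9)  (8,12)  (13,17)  (17,19)  (18,20)  (23,24)
take (0,1); take (2,3); skip (1,4); take (7,9); take (13,17); take (17,19); skip (18,20); take (23,24).
Selected 6 classes.

6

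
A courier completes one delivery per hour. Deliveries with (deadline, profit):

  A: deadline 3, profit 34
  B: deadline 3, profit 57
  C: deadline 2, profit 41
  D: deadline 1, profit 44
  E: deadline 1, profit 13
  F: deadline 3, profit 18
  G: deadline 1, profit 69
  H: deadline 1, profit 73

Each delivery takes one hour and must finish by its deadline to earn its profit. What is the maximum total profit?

Take jobs in profit order; each goes to the latest open slot no later than its deadline.
By profit: H(d1,73), G(d1,69), B(d3,57), D(d1,44), C(d2,41), A(d3,34), F(d3,18), E(d1,13)
H→slot 1; G skipped; B→slot 3; D skipped; C→slot 2; A skipped; F skipped; E skipped.
Profit = 73 + 41 + 57 = 171

171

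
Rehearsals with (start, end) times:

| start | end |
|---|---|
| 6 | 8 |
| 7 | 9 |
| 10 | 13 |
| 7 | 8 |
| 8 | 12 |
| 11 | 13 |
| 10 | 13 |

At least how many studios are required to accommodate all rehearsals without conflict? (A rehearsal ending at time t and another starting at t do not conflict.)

Events (time:±→running): 6:+→1 7:+→2 7:+→3 8:-→2 8:-→1 8:+→2 9:-→1 10:+→2 10:+→3 11:+→4 … peak 4.

4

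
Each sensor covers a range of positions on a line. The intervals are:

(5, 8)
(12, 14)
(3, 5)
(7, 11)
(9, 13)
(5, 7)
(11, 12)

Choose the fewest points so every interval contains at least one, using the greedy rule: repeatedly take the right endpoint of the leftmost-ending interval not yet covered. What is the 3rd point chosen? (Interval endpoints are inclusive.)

14

Sort by right endpoint; whenever an interval is uncovered, place a point at its right end.
By right end: [3,5]  [5,7]  [5,8]  [7,11]  [11,12]  [9,13]  [12,14]
[3,5] uncovered → point at 5; [7,11] uncovered → point at 11; [12,14] uncovered → point at 14.
Points: 5, 11, 14 (3 total).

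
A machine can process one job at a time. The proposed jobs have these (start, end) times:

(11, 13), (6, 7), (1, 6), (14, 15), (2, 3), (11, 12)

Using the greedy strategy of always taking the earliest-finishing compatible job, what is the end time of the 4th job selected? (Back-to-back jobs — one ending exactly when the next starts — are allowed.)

15

Greedy by earliest finish: after sorting by end time, pick each interval compatible with the last pick.
Sorted by end: (2,3)  (1,6)  (6,7)  (11,12)  (11,13)  (14,15)
take (2,3); take (6,7); take (11,12); take (14,15).
Selected: (2,3) (6,7) (11,12) (14,15)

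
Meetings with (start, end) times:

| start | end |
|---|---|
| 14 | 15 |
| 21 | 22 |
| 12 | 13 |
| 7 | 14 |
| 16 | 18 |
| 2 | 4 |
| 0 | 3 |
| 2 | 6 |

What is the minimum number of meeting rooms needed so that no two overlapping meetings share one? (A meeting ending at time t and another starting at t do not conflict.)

3

The answer is the maximum number of intervals overlapping at any instant.
starts: [0, 2, 2, 7, 12, 14, 16, 21]
ends:   [3, 4, 6, 13, 14, 15, 18, 22]
s0→1 s2→2 s2→3  — peak 3.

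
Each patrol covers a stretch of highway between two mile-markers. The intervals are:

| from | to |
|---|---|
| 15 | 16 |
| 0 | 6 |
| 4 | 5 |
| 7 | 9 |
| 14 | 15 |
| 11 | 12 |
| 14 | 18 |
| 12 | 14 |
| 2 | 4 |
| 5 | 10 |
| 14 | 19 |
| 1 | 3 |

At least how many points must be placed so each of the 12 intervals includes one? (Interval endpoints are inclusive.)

5

By right end: [1,3]  [2,4]  [4,5]  [0,6]  [7,9]  [5,10]  [11,12]  [12,14]  [14,15]  [15,16]  [14,18]  [14,19]
[1,3] uncovered → point at 3; [4,5] uncovered → point at 5; [7,9] uncovered → point at 9; [11,12] uncovered → point at 12; [14,15] uncovered → point at 15.
Points: 3, 5, 9, 12, 15 (5 total).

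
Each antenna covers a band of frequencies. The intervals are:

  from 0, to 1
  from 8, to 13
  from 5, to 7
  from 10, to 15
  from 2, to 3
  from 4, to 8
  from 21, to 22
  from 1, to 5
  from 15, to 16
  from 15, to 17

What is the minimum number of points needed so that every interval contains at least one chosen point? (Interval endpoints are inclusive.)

6

Sorted: [0,1] [2,3] [1,5] [5,7] [4,8] [8,13] [10,15] [15,16] [15,17] [21,22]
{[0,1]} hit by 1; {[2,3],[1,5]} hit by 3; {[5,7],[4,8]} hit by 7; {[8,13],[10,15]} hit by 13; {[15,16],[15,17]} hit by 16; {[21,22]} hit by 22.
Points: 1, 3, 7, 13, 16, 22 (6 total).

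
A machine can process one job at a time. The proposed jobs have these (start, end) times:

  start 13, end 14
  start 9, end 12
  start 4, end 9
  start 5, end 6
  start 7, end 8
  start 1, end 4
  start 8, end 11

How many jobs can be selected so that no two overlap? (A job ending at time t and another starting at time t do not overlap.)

5

Order by finish time; keep every interval that doesn't clash with the previous kept one.
By end time: (1,4), (5,6), (7,8), (4,9), (8,11), (9,12), (13,14).
Pick (1,4); next start ≥ 4 → (5,6); next start ≥ 6 → (7,8); next start ≥ 8 → (8,11); next start ≥ 11 → (13,14).
Selected 5 jobs.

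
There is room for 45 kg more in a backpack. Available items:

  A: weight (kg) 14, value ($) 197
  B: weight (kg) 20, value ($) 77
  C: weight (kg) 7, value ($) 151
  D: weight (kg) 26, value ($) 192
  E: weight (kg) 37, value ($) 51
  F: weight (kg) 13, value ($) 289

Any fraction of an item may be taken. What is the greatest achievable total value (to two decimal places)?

718.23

Greedy by value/weight ratio, highest first.
Order: F (289/13=22.23) > C (151/7=21.57) > A (197/14=14.07) > D (192/26=7.38) > B (77/20=3.85) > E (51/37=1.38)
Fill: take F (13 @ 289) → take C (7 @ 151) → take A (14 @ 197) → take 11/26 of D → 81.23; 45/45 used.
Total value = 718.23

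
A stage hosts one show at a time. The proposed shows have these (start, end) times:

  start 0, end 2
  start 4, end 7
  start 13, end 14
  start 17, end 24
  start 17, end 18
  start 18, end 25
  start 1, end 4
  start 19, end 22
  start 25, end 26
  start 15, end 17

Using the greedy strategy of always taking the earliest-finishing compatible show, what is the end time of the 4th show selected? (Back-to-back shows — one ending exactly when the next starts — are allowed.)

Order by finish time; keep every interval that doesn't clash with the previous kept one.
By end time: (0,2), (1,4), (4,7), (13,14), (15,17), (17,18), (19,22), (17,24), (18,25), (25,26).
Pick (0,2); next start ≥ 2 → (4,7); next start ≥ 7 → (13,14); next start ≥ 14 → (15,17); next start ≥ 17 → (17,18); next start ≥ 18 → (19,22); next start ≥ 22 → (25,26).
Selected: (0,2) (4,7) (13,14) (15,17) (17,18) (19,22) (25,26)

17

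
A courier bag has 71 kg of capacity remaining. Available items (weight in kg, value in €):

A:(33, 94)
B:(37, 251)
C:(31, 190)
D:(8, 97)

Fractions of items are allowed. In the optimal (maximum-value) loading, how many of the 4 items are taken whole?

2

Sort by value per unit weight and fill in that order.
Ratios (sorted): D 12.12, B 6.78, C 6.13, A 2.85
take D (8 @ 97); take B (37 @ 251); take 26/31 of C → 159.35. Capacity used 71/71.
2 item(s) taken whole; one partial (take 26/31 of C).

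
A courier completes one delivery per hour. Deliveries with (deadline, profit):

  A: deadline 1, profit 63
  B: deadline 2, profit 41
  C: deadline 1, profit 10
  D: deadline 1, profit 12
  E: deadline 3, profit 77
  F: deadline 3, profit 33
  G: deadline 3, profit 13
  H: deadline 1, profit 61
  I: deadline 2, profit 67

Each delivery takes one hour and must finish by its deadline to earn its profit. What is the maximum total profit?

207

Sort by profit descending; place each in the latest free slot ≤ its deadline.
By profit: E(d3,77), I(d2,67), A(d1,63), H(d1,61), B(d2,41), F(d3,33), G(d3,13), D(d1,12), C(d1,10)
E→slot 3; I→slot 2; A→slot 1; H skipped; B skipped; F skipped; G skipped; D skipped; C skipped.
Profit = 63 + 67 + 77 = 207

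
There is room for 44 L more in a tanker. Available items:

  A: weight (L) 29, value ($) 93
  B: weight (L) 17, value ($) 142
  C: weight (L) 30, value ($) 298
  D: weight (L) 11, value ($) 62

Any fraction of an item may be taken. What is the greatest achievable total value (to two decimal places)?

414.94

Greedy by value/weight ratio, highest first.
Order: C (298/30=9.93) > B (142/17=8.35) > D (62/11=5.64) > A (93/29=3.21)
Fill: take C (30 @ 298) → take 14/17 of B → 116.94; 44/44 used.
Total value = 414.94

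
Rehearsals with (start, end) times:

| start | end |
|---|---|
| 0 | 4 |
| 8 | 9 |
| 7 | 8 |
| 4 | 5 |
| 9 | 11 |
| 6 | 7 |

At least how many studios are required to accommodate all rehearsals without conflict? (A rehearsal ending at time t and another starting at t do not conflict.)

1

The answer is the maximum number of intervals overlapping at any instant.
Events (time:±→running): 0:+→1 … peak 1.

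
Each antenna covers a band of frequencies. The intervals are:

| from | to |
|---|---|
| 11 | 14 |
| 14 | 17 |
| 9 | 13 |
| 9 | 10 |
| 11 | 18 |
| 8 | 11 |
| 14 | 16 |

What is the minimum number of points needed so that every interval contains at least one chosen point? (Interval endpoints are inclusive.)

2

Sort by right endpoint; whenever an interval is uncovered, place a point at its right end.
By right end: [9,10]  [8,11]  [9,13]  [11,14]  [14,16]  [14,17]  [11,18]
[9,10] uncovered → point at 10; [11,14] uncovered → point at 14.
Points: 10, 14 (2 total).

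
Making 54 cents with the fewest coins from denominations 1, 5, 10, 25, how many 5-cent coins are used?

0

54 = 2×25 + 4×1
Count of 5: 0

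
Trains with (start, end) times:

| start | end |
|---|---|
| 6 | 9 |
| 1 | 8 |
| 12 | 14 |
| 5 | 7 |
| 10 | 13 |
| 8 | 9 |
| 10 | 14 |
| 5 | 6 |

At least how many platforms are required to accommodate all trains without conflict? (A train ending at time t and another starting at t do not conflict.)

3

Events (time:±→running): 1:+→1 5:+→2 5:+→3 … peak 3.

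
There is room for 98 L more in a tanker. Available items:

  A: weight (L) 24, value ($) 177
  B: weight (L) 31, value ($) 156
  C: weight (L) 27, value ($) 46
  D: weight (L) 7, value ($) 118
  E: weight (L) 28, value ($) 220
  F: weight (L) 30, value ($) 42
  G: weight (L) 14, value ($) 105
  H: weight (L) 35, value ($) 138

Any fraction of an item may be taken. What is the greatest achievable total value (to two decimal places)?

745.81

Order: D (118/7=16.86) > E (220/28=7.86) > G (105/14=7.50) > A (177/24=7.38) > B (156/31=5.03) > H (138/35=3.94) > C (46/27=1.70) > F (42/30=1.40)
Fill: take D (7 @ 118) → take E (28 @ 220) → take G (14 @ 105) → take A (24 @ 177) → take 25/31 of B → 125.81; 98/98 used.
Total value = 745.81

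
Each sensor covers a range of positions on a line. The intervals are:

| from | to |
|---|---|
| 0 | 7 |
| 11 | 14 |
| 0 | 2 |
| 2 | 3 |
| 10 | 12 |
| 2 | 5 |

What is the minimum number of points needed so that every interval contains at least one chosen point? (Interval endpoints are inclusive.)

Sort by right endpoint; whenever an interval is uncovered, place a point at its right end.
By right end: [0,2]  [2,3]  [2,5]  [0,7]  [10,12]  [11,14]
[0,2] uncovered → point at 2; [10,12] uncovered → point at 12.
Points: 2, 12 (2 total).

2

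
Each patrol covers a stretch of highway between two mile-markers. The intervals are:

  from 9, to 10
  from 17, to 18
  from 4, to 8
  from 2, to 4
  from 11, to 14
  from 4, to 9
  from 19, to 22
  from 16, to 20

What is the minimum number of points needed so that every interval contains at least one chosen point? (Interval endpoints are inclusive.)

5

By right end: [2,4]  [4,8]  [4,9]  [9,10]  [11,14]  [17,18]  [16,20]  [19,22]
[2,4] uncovered → point at 4; [9,10] uncovered → point at 10; [11,14] uncovered → point at 14; [17,18] uncovered → point at 18; [19,22] uncovered → point at 22.
Points: 4, 10, 14, 18, 22 (5 total).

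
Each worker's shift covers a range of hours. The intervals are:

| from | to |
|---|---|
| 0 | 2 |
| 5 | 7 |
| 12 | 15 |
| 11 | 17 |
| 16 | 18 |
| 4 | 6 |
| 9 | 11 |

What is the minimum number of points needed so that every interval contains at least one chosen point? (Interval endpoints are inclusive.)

Process intervals by earliest right end; each time one isn't hit yet, stab at its right endpoint.
By right end: [0,2]  [4,6]  [5,7]  [9,11]  [12,15]  [11,17]  [16,18]
[0,2] uncovered → point at 2; [4,6] uncovered → point at 6; [9,11] uncovered → point at 11; [12,15] uncovered → point at 15; [16,18] uncovered → point at 18.
Points: 2, 6, 11, 15, 18 (5 total).

5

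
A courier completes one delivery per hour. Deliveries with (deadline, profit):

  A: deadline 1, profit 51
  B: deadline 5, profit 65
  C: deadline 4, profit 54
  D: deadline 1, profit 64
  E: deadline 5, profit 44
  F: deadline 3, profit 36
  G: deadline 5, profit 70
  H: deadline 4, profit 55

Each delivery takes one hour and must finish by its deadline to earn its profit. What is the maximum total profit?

Sort by profit descending; place each in the latest free slot ≤ its deadline.
By profit: G(d5,70), B(d5,65), D(d1,64), H(d4,55), C(d4,54), A(d1,51), E(d5,44), F(d3,36)
G→slot 5; B→slot 4; D→slot 1; H→slot 3; C→slot 2; A skipped; E skipped; F skipped.
Profit = 64 + 54 + 55 + 65 + 70 = 308

308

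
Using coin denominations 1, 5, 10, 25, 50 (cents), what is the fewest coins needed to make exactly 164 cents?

Greedy: take as many of the largest coin as possible, then repeat with the remainder.
164 = 3×50 + 1×10 + 4×1
Total coins = 3 + 1 + 4 = 8

8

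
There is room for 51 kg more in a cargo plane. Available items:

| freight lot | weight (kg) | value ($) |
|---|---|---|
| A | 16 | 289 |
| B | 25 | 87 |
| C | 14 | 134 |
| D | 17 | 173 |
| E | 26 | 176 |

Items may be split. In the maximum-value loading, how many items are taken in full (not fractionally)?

3

Greedy by value/weight ratio, highest first.
Order: A (289/16=18.06) > D (173/17=10.18) > C (134/14=9.57) > E (176/26=6.77) > B (87/25=3.48)
Fill: take A (16 @ 289) → take D (17 @ 173) → take C (14 @ 134) → take 4/26 of E → 27.08; 51/51 used.
3 item(s) taken whole; one partial (take 4/26 of E).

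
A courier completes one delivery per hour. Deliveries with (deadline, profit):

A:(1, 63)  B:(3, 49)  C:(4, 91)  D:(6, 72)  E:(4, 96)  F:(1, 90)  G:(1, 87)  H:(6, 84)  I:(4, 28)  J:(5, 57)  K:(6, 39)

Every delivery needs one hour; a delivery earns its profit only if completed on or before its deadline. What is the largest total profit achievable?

490

Sort by profit descending; place each in the latest free slot ≤ its deadline.
By profit: E(d4,96), C(d4,91), F(d1,90), G(d1,87), H(d6,84), D(d6,72), A(d1,63), J(d5,57), B(d3,49), K(d6,39), I(d4,28)
E→slot 4; C→slot 3; F→slot 1; G skipped; H→slot 6; D→slot 5; A skipped; J→slot 2; B skipped; K skipped; I skipped.
Profit = 90 + 57 + 91 + 96 + 72 + 84 = 490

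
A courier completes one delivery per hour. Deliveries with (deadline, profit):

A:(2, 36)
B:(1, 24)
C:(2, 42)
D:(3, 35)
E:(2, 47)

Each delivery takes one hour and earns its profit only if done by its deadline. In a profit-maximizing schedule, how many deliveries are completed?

Take jobs in profit order; each goes to the latest open slot no later than its deadline.
By profit: E(d2,47), C(d2,42), A(d2,36), D(d3,35), B(d1,24)
E→slot 2; C→slot 1; A skipped; D→slot 3; B skipped.
3 of 5 scheduled.

3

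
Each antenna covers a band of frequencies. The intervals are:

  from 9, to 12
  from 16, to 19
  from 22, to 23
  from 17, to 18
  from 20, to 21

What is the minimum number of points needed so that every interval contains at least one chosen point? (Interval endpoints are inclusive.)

4

Process intervals by earliest right end; each time one isn't hit yet, stab at its right endpoint.
Sorted: [9,12] [17,18] [16,19] [20,21] [22,23]
{[9,12]} hit by 12; {[17,18],[16,19]} hit by 18; {[20,21]} hit by 21; {[22,23]} hit by 23.
Points: 12, 18, 21, 23 (4 total).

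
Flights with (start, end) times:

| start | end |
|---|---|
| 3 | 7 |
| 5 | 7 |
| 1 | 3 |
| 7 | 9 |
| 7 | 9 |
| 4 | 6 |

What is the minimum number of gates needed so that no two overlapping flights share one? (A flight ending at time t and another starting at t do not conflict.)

3

The answer is the maximum number of intervals overlapping at any instant.
Events (time:±→running): 1:+→1 3:-→0 3:+→1 4:+→2 5:+→3 … peak 3.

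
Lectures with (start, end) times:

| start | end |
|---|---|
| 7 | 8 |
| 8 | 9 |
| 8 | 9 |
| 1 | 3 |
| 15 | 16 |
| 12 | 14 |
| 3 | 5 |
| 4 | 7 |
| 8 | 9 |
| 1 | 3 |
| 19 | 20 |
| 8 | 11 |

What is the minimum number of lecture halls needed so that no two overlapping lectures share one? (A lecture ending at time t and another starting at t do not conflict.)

Count concurrent intervals with a sweep; the peak is the room count.
Events (time:±→running): 1:+→1 1:+→2 3:-→1 3:-→0 3:+→1 4:+→2 5:-→1 7:-→0 7:+→1 8:-→0 8:+→1 8:+→2 8:+→3 8:+→4 … peak 4.

4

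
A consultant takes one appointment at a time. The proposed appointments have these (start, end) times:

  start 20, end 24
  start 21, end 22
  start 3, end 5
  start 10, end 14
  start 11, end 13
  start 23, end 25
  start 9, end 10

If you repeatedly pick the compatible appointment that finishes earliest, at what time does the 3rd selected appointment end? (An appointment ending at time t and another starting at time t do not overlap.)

13

Sorted by end: (3,5)  (9,10)  (11,13)  (10,14)  (21,22)  (20,24)  (23,25)
take (3,5); take (9,10); take (11,13); take (21,22); take (23,25).
Selected: (3,5) (9,10) (11,13) (21,22) (23,25)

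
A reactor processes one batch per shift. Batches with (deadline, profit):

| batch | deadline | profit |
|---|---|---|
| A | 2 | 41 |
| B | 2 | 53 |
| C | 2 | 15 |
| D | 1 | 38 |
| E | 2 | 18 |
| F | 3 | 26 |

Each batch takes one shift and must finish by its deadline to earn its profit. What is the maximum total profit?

120

Take jobs in profit order; each goes to the latest open slot no later than its deadline.
By profit: B(d2,53), A(d2,41), D(d1,38), F(d3,26), E(d2,18), C(d2,15)
B→slot 2; A→slot 1; D skipped; F→slot 3; E skipped; C skipped.
Profit = 41 + 53 + 26 = 120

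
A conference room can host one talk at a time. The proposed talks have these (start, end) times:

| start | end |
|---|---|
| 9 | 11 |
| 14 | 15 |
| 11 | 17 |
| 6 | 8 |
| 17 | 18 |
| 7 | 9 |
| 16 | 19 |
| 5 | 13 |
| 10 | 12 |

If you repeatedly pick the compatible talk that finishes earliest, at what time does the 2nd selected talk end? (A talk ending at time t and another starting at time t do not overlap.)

Sort by end time and greedily take each interval whose start is ≥ the last chosen end.
Sorted by end: (6,8)  (7,9)  (9,11)  (10,12)  (5,13)  (14,15)  (11,17)  (17,18)  (16,19)
take (6,8); take (9,11); take (14,15); take (17,18).
Selected: (6,8) (9,11) (14,15) (17,18)

11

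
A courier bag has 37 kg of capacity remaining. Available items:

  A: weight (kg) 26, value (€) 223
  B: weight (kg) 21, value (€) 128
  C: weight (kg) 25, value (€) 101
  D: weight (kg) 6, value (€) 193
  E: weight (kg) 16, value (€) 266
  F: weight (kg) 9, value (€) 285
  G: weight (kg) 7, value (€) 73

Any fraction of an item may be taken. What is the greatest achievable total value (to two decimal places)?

806.57

Greedy by value/weight ratio, highest first.
Ratios (sorted): D 32.17, F 31.67, E 16.62, G 10.43, A 8.58, B 6.10, C 4.04
take D (6 @ 193); take F (9 @ 285); take E (16 @ 266); take 6/7 of G → 62.57. Capacity used 37/37.
Total value = 806.57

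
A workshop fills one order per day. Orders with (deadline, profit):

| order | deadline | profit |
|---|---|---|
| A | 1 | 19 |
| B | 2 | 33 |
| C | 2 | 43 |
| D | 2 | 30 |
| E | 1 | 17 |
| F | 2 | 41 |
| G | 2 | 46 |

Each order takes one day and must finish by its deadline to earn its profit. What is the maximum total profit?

89

By profit: G(d2,46), C(d2,43), F(d2,41), B(d2,33), D(d2,30), A(d1,19), E(d1,17)
G→slot 2; C→slot 1; F skipped; B skipped; D skipped; A skipped; E skipped.
Profit = 43 + 46 = 89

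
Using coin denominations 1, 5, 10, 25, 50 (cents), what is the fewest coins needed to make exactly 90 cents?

4

90 = 1×50 + 1×25 + 1×10 + 1×5
Total coins = 1 + 1 + 1 + 1 = 4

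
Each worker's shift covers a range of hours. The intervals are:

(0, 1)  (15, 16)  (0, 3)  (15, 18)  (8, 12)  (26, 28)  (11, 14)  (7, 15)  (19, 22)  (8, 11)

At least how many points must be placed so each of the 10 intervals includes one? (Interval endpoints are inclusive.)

Sort by right endpoint; whenever an interval is uncovered, place a point at its right end.
By right end: [0,1]  [0,3]  [8,11]  [8,12]  [11,14]  [7,15]  [15,16]  [15,18]  [19,22]  [26,28]
[0,1] uncovered → point at 1; [8,11] uncovered → point at 11; [15,16] uncovered → point at 16; [19,22] uncovered → point at 22; [26,28] uncovered → point at 28.
Points: 1, 11, 16, 22, 28 (5 total).

5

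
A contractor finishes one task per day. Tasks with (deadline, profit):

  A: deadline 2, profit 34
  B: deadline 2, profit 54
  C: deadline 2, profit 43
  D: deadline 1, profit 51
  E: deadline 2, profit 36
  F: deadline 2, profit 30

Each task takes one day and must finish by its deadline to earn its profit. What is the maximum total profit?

105

Sort by profit descending; place each in the latest free slot ≤ its deadline.
By profit: B(d2,54), D(d1,51), C(d2,43), E(d2,36), A(d2,34), F(d2,30)
B→slot 2; D→slot 1; C skipped; E skipped; A skipped; F skipped.
Profit = 51 + 54 = 105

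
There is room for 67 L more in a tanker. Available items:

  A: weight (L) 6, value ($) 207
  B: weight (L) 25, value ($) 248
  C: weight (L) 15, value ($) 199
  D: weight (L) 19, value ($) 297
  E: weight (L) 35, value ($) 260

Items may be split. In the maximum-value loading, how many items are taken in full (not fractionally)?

4

Ratios (sorted): A 34.50, D 15.63, C 13.27, B 9.92, E 7.43
take A (6 @ 207); take D (19 @ 297); take C (15 @ 199); take B (25 @ 248); take 2/35 of E → 14.86. Capacity used 67/67.
4 item(s) taken whole; one partial (take 2/35 of E).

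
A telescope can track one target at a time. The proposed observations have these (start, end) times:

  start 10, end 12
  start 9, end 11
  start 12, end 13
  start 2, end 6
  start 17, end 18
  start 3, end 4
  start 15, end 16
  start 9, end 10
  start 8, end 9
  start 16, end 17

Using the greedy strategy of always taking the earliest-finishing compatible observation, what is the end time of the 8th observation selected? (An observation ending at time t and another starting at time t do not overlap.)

18

Sorted by end: (3,4)  (2,6)  (8,9)  (9,10)  (9,11)  (10,12)  (12,13)  (15,16)  (16,17)  (17,18)
take (3,4); skip (2,6); take (8,9); take (9,10); take (10,12); take (12,13); take (15,16); take (16,17); take (17,18).
Selected: (3,4) (8,9) (9,10) (10,12) (12,13) (15,16) (16,17) (17,18)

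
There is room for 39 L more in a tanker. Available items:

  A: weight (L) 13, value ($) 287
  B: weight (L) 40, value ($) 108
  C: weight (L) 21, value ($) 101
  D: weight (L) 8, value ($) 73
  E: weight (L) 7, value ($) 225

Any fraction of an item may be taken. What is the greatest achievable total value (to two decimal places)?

637.90

Ratios (sorted): E 32.14, A 22.08, D 9.12, C 4.81, B 2.70
take E (7 @ 225); take A (13 @ 287); take D (8 @ 73); take 11/21 of C → 52.90. Capacity used 39/39.
Total value = 637.90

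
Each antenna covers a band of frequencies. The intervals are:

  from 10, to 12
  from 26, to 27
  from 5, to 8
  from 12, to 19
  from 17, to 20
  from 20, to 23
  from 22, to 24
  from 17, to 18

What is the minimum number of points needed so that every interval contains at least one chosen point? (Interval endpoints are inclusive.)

5

Process intervals by earliest right end; each time one isn't hit yet, stab at its right endpoint.
Sorted: [5,8] [10,12] [17,18] [12,19] [17,20] [20,23] [22,24] [26,27]
{[5,8]} hit by 8; {[10,12]} hit by 12; {[17,18],[12,19],[17,20]} hit by 18; {[20,23],[22,24]} hit by 23; {[26,27]} hit by 27.
Points: 8, 12, 18, 23, 27 (5 total).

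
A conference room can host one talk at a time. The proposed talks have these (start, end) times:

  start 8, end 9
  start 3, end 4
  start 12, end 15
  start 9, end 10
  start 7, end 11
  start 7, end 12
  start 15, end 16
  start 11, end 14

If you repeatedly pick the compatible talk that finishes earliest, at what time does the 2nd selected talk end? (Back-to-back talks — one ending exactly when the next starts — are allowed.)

9

By end time: (3,4), (8,9), (9,10), (7,11), (7,12), (11,14), (12,15), (15,16).
Pick (3,4); next start ≥ 4 → (8,9); next start ≥ 9 → (9,10); next start ≥ 10 → (11,14); next start ≥ 14 → (15,16).
Selected: (3,4) (8,9) (9,10) (11,14) (15,16)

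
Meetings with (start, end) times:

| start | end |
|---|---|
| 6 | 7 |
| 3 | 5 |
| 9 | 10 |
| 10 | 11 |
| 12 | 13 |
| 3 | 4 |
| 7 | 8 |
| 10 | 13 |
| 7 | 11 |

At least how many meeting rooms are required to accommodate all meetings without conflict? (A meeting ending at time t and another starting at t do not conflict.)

Count concurrent intervals with a sweep; the peak is the room count.
Events (time:±→running): 3:+→1 3:+→2 4:-→1 5:-→0 6:+→1 7:-→0 7:+→1 7:+→2 8:-→1 9:+→2 10:-→1 10:+→2 10:+→3 … peak 3.

3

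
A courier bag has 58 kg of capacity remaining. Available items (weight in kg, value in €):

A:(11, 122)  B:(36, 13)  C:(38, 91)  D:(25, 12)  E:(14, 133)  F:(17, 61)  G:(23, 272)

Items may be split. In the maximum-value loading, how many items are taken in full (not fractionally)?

3

Ratios (sorted): G 11.83, A 11.09, E 9.50, F 3.59, C 2.39, D 0.48, B 0.36
take G (23 @ 272); take A (11 @ 122); take E (14 @ 133); take 10/17 of F → 35.88. Capacity used 58/58.
3 item(s) taken whole; one partial (take 10/17 of F).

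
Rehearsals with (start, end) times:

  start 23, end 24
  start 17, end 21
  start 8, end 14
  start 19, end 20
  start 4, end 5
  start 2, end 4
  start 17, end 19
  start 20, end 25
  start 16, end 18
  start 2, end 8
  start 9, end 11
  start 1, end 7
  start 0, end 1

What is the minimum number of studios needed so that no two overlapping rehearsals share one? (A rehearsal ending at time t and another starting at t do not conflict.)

3

Count concurrent intervals with a sweep; the peak is the room count.
starts: [0, 1, 2, 2, 4, 8, 9, 16, 17, 17, 19, 20, 23]
ends:   [1, 4, 5, 7, 8, 11, 14, 18, 19, 20, 21, 24, 25]
s0→1 e1→0 s1→1 s2→2 s2→3  — peak 3.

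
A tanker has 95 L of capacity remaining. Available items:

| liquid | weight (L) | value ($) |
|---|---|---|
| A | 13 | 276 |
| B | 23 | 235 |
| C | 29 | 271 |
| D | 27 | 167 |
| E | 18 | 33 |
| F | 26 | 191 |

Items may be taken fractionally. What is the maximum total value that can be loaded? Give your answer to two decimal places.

Sort by value per unit weight and fill in that order.
Order: A (276/13=21.23) > B (235/23=10.22) > C (271/29=9.34) > F (191/26=7.35) > D (167/27=6.19) > E (33/18=1.83)
Fill: take A (13 @ 276) → take B (23 @ 235) → take C (29 @ 271) → take F (26 @ 191) → take 4/27 of D → 24.74; 95/95 used.
Total value = 997.74

997.74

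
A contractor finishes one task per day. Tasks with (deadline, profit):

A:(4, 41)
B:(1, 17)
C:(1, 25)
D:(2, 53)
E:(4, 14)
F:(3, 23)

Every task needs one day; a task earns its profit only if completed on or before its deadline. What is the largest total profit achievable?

Take jobs in profit order; each goes to the latest open slot no later than its deadline.
Profit order: D=53 A=41 C=25 F=23 B=17 E=14
Assign: D→slot 2, A→slot 4, C→slot 1, F→slot 3, B skipped, E skipped.
Slots: [1:C] [2:D] [3:F] [4:A]
Profit = 25 + 53 + 23 + 41 = 142

142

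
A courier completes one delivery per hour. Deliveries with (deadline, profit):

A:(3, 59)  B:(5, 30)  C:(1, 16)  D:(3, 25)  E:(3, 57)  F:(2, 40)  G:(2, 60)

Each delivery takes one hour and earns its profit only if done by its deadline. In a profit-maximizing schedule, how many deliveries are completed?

4

Profit order: G=60 A=59 E=57 F=40 B=30 D=25 C=16
Assign: G→slot 2, A→slot 3, E→slot 1, F skipped, B→slot 5, D skipped, C skipped.
Slots: [1:E] [2:G] [3:A] [5:B]
4 of 7 scheduled.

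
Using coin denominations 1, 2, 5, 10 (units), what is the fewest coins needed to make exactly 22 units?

22 = 2×10 + 1×2
Total coins = 2 + 1 = 3

3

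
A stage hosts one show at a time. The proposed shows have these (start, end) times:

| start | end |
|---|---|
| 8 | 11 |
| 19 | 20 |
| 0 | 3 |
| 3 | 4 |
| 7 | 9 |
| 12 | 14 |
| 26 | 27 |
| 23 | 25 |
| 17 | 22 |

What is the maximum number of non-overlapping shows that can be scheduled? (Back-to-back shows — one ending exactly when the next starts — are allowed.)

Sort by end time and greedily take each interval whose start is ≥ the last chosen end.
By end time: (0,3), (3,4), (7,9), (8,11), (12,14), (19,20), (17,22), (23,25), (26,27).
Pick (0,3); next start ≥ 3 → (3,4); next start ≥ 4 → (7,9); next start ≥ 9 → (12,14); next start ≥ 14 → (19,20); next start ≥ 20 → (23,25); next start ≥ 25 → (26,27).
Selected 7 shows.

7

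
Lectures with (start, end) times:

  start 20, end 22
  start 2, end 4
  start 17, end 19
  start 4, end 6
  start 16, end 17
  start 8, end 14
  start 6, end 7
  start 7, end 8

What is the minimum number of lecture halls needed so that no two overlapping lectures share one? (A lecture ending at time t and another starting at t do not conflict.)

1

The answer is the maximum number of intervals overlapping at any instant.
starts: [2, 4, 6, 7, 8, 16, 17, 20]
ends:   [4, 6, 7, 8, 14, 17, 19, 22]
s2→1  — peak 1.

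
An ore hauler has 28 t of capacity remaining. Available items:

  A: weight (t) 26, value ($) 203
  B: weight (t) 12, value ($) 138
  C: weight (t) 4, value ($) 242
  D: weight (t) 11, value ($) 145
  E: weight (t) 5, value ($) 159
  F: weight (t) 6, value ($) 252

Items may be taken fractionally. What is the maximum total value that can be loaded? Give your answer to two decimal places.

821.00

Ratios (sorted): C 60.50, F 42.00, E 31.80, D 13.18, B 11.50, A 7.81
take C (4 @ 242); take F (6 @ 252); take E (5 @ 159); take D (11 @ 145); take 2/12 of B → 23.00. Capacity used 28/28.
Total value = 821.00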